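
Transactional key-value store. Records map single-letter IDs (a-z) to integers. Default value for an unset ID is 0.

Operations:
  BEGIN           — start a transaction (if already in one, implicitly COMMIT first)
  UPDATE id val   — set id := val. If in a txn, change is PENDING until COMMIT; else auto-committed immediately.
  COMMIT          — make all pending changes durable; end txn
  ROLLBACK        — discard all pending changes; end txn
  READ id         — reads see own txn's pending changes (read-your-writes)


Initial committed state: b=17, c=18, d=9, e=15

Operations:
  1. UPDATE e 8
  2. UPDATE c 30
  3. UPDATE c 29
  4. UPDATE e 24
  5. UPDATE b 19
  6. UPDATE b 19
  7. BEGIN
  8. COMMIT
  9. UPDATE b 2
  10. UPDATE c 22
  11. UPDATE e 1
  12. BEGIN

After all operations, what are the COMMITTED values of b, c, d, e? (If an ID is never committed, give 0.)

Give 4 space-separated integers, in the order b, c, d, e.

Answer: 2 22 9 1

Derivation:
Initial committed: {b=17, c=18, d=9, e=15}
Op 1: UPDATE e=8 (auto-commit; committed e=8)
Op 2: UPDATE c=30 (auto-commit; committed c=30)
Op 3: UPDATE c=29 (auto-commit; committed c=29)
Op 4: UPDATE e=24 (auto-commit; committed e=24)
Op 5: UPDATE b=19 (auto-commit; committed b=19)
Op 6: UPDATE b=19 (auto-commit; committed b=19)
Op 7: BEGIN: in_txn=True, pending={}
Op 8: COMMIT: merged [] into committed; committed now {b=19, c=29, d=9, e=24}
Op 9: UPDATE b=2 (auto-commit; committed b=2)
Op 10: UPDATE c=22 (auto-commit; committed c=22)
Op 11: UPDATE e=1 (auto-commit; committed e=1)
Op 12: BEGIN: in_txn=True, pending={}
Final committed: {b=2, c=22, d=9, e=1}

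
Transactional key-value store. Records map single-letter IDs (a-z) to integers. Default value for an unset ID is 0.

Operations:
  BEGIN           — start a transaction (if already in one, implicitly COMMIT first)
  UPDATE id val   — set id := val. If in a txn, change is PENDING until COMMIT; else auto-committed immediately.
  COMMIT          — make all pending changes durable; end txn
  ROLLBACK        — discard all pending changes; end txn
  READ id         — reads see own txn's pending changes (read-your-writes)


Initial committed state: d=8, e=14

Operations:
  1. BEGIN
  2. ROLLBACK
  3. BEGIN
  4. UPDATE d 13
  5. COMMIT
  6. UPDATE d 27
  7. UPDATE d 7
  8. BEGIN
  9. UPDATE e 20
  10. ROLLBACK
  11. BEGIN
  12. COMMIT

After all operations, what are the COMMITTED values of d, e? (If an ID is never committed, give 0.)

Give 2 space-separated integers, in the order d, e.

Answer: 7 14

Derivation:
Initial committed: {d=8, e=14}
Op 1: BEGIN: in_txn=True, pending={}
Op 2: ROLLBACK: discarded pending []; in_txn=False
Op 3: BEGIN: in_txn=True, pending={}
Op 4: UPDATE d=13 (pending; pending now {d=13})
Op 5: COMMIT: merged ['d'] into committed; committed now {d=13, e=14}
Op 6: UPDATE d=27 (auto-commit; committed d=27)
Op 7: UPDATE d=7 (auto-commit; committed d=7)
Op 8: BEGIN: in_txn=True, pending={}
Op 9: UPDATE e=20 (pending; pending now {e=20})
Op 10: ROLLBACK: discarded pending ['e']; in_txn=False
Op 11: BEGIN: in_txn=True, pending={}
Op 12: COMMIT: merged [] into committed; committed now {d=7, e=14}
Final committed: {d=7, e=14}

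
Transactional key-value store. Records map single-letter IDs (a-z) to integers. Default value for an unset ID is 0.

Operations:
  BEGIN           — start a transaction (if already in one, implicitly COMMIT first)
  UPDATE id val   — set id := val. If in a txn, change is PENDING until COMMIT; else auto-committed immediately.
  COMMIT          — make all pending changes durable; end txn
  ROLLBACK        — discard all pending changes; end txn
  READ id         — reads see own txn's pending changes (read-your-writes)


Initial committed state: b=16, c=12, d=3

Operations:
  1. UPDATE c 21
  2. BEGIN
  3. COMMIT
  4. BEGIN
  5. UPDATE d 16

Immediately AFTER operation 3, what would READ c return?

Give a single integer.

Initial committed: {b=16, c=12, d=3}
Op 1: UPDATE c=21 (auto-commit; committed c=21)
Op 2: BEGIN: in_txn=True, pending={}
Op 3: COMMIT: merged [] into committed; committed now {b=16, c=21, d=3}
After op 3: visible(c) = 21 (pending={}, committed={b=16, c=21, d=3})

Answer: 21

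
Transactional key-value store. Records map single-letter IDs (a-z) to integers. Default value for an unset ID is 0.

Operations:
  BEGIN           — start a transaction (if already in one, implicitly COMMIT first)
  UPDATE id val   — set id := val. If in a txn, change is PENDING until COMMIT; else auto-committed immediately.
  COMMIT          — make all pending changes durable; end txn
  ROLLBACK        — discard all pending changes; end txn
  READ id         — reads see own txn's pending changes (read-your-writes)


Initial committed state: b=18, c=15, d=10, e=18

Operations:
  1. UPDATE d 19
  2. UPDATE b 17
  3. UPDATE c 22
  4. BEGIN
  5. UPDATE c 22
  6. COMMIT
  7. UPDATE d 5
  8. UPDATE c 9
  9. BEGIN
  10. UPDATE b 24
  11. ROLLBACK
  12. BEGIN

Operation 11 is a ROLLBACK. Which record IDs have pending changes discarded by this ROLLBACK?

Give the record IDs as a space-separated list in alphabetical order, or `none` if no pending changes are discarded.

Initial committed: {b=18, c=15, d=10, e=18}
Op 1: UPDATE d=19 (auto-commit; committed d=19)
Op 2: UPDATE b=17 (auto-commit; committed b=17)
Op 3: UPDATE c=22 (auto-commit; committed c=22)
Op 4: BEGIN: in_txn=True, pending={}
Op 5: UPDATE c=22 (pending; pending now {c=22})
Op 6: COMMIT: merged ['c'] into committed; committed now {b=17, c=22, d=19, e=18}
Op 7: UPDATE d=5 (auto-commit; committed d=5)
Op 8: UPDATE c=9 (auto-commit; committed c=9)
Op 9: BEGIN: in_txn=True, pending={}
Op 10: UPDATE b=24 (pending; pending now {b=24})
Op 11: ROLLBACK: discarded pending ['b']; in_txn=False
Op 12: BEGIN: in_txn=True, pending={}
ROLLBACK at op 11 discards: ['b']

Answer: b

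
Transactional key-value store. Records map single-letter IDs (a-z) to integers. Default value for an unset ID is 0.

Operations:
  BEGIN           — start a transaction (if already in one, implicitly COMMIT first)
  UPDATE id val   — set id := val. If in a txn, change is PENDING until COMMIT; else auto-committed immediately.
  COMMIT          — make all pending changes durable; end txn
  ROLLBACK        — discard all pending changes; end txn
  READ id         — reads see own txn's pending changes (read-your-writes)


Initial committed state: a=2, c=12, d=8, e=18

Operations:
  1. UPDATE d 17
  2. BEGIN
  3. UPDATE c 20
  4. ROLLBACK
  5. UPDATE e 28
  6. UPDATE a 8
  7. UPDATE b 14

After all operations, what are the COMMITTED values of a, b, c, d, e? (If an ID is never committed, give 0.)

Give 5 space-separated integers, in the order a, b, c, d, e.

Answer: 8 14 12 17 28

Derivation:
Initial committed: {a=2, c=12, d=8, e=18}
Op 1: UPDATE d=17 (auto-commit; committed d=17)
Op 2: BEGIN: in_txn=True, pending={}
Op 3: UPDATE c=20 (pending; pending now {c=20})
Op 4: ROLLBACK: discarded pending ['c']; in_txn=False
Op 5: UPDATE e=28 (auto-commit; committed e=28)
Op 6: UPDATE a=8 (auto-commit; committed a=8)
Op 7: UPDATE b=14 (auto-commit; committed b=14)
Final committed: {a=8, b=14, c=12, d=17, e=28}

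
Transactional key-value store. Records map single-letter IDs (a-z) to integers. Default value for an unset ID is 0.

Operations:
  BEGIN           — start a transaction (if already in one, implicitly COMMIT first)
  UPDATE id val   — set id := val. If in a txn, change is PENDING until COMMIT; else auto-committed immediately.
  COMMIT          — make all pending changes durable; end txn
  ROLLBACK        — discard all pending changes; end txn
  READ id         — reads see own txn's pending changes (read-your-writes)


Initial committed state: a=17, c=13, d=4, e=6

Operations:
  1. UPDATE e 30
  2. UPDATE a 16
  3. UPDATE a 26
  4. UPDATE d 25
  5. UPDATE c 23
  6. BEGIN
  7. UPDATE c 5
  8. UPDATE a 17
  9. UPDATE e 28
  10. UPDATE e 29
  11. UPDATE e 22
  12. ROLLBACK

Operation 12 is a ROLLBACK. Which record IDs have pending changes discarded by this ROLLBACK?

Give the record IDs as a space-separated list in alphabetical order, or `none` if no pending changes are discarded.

Initial committed: {a=17, c=13, d=4, e=6}
Op 1: UPDATE e=30 (auto-commit; committed e=30)
Op 2: UPDATE a=16 (auto-commit; committed a=16)
Op 3: UPDATE a=26 (auto-commit; committed a=26)
Op 4: UPDATE d=25 (auto-commit; committed d=25)
Op 5: UPDATE c=23 (auto-commit; committed c=23)
Op 6: BEGIN: in_txn=True, pending={}
Op 7: UPDATE c=5 (pending; pending now {c=5})
Op 8: UPDATE a=17 (pending; pending now {a=17, c=5})
Op 9: UPDATE e=28 (pending; pending now {a=17, c=5, e=28})
Op 10: UPDATE e=29 (pending; pending now {a=17, c=5, e=29})
Op 11: UPDATE e=22 (pending; pending now {a=17, c=5, e=22})
Op 12: ROLLBACK: discarded pending ['a', 'c', 'e']; in_txn=False
ROLLBACK at op 12 discards: ['a', 'c', 'e']

Answer: a c e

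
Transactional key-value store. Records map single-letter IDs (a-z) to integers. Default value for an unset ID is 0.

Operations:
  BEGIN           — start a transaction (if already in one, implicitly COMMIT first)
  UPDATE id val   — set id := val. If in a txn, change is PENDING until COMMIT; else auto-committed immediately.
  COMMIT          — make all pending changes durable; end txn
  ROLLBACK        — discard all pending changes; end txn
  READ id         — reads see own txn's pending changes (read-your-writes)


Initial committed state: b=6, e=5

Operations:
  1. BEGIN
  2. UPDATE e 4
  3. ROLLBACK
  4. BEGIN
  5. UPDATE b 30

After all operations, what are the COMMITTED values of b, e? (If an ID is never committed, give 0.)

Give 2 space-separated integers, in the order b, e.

Answer: 6 5

Derivation:
Initial committed: {b=6, e=5}
Op 1: BEGIN: in_txn=True, pending={}
Op 2: UPDATE e=4 (pending; pending now {e=4})
Op 3: ROLLBACK: discarded pending ['e']; in_txn=False
Op 4: BEGIN: in_txn=True, pending={}
Op 5: UPDATE b=30 (pending; pending now {b=30})
Final committed: {b=6, e=5}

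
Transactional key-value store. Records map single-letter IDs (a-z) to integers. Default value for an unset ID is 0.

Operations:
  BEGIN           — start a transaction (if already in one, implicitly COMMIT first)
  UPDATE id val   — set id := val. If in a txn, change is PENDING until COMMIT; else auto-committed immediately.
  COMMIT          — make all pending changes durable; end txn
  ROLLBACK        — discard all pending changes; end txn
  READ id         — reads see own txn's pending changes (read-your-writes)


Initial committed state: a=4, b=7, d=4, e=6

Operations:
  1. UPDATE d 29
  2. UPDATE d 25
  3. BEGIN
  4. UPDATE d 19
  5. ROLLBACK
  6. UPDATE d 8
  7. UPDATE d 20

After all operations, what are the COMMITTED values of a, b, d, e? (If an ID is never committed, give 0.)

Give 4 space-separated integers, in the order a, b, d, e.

Answer: 4 7 20 6

Derivation:
Initial committed: {a=4, b=7, d=4, e=6}
Op 1: UPDATE d=29 (auto-commit; committed d=29)
Op 2: UPDATE d=25 (auto-commit; committed d=25)
Op 3: BEGIN: in_txn=True, pending={}
Op 4: UPDATE d=19 (pending; pending now {d=19})
Op 5: ROLLBACK: discarded pending ['d']; in_txn=False
Op 6: UPDATE d=8 (auto-commit; committed d=8)
Op 7: UPDATE d=20 (auto-commit; committed d=20)
Final committed: {a=4, b=7, d=20, e=6}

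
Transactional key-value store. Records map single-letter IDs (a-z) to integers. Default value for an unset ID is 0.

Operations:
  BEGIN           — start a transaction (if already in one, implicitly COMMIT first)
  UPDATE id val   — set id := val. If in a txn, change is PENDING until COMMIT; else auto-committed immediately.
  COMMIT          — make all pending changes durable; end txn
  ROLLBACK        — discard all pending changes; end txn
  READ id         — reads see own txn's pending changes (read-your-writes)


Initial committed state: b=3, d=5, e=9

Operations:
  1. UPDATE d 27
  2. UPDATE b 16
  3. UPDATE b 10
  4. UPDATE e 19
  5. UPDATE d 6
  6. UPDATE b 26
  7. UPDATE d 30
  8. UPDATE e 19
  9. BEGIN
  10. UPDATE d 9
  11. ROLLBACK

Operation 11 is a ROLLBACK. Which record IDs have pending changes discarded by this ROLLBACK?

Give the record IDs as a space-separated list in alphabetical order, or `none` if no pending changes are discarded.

Answer: d

Derivation:
Initial committed: {b=3, d=5, e=9}
Op 1: UPDATE d=27 (auto-commit; committed d=27)
Op 2: UPDATE b=16 (auto-commit; committed b=16)
Op 3: UPDATE b=10 (auto-commit; committed b=10)
Op 4: UPDATE e=19 (auto-commit; committed e=19)
Op 5: UPDATE d=6 (auto-commit; committed d=6)
Op 6: UPDATE b=26 (auto-commit; committed b=26)
Op 7: UPDATE d=30 (auto-commit; committed d=30)
Op 8: UPDATE e=19 (auto-commit; committed e=19)
Op 9: BEGIN: in_txn=True, pending={}
Op 10: UPDATE d=9 (pending; pending now {d=9})
Op 11: ROLLBACK: discarded pending ['d']; in_txn=False
ROLLBACK at op 11 discards: ['d']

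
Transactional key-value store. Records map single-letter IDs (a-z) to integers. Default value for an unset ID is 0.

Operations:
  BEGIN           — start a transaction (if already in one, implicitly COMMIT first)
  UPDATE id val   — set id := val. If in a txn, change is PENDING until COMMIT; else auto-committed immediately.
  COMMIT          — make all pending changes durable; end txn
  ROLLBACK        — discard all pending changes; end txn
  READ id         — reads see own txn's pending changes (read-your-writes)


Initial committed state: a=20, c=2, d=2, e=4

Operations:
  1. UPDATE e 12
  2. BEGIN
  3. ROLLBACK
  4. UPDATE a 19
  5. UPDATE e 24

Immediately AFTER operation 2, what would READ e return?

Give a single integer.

Initial committed: {a=20, c=2, d=2, e=4}
Op 1: UPDATE e=12 (auto-commit; committed e=12)
Op 2: BEGIN: in_txn=True, pending={}
After op 2: visible(e) = 12 (pending={}, committed={a=20, c=2, d=2, e=12})

Answer: 12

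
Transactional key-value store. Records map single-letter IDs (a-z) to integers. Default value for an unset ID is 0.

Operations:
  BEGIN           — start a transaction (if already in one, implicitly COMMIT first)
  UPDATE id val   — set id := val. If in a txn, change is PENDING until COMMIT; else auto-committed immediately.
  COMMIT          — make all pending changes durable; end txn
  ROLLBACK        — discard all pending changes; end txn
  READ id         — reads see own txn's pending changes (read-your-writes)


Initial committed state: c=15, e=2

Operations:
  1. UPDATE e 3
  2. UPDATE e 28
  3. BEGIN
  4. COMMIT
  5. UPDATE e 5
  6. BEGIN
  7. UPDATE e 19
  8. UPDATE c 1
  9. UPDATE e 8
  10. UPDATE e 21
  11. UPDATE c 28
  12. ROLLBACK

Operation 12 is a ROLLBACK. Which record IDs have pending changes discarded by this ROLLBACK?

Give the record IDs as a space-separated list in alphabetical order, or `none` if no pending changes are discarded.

Initial committed: {c=15, e=2}
Op 1: UPDATE e=3 (auto-commit; committed e=3)
Op 2: UPDATE e=28 (auto-commit; committed e=28)
Op 3: BEGIN: in_txn=True, pending={}
Op 4: COMMIT: merged [] into committed; committed now {c=15, e=28}
Op 5: UPDATE e=5 (auto-commit; committed e=5)
Op 6: BEGIN: in_txn=True, pending={}
Op 7: UPDATE e=19 (pending; pending now {e=19})
Op 8: UPDATE c=1 (pending; pending now {c=1, e=19})
Op 9: UPDATE e=8 (pending; pending now {c=1, e=8})
Op 10: UPDATE e=21 (pending; pending now {c=1, e=21})
Op 11: UPDATE c=28 (pending; pending now {c=28, e=21})
Op 12: ROLLBACK: discarded pending ['c', 'e']; in_txn=False
ROLLBACK at op 12 discards: ['c', 'e']

Answer: c e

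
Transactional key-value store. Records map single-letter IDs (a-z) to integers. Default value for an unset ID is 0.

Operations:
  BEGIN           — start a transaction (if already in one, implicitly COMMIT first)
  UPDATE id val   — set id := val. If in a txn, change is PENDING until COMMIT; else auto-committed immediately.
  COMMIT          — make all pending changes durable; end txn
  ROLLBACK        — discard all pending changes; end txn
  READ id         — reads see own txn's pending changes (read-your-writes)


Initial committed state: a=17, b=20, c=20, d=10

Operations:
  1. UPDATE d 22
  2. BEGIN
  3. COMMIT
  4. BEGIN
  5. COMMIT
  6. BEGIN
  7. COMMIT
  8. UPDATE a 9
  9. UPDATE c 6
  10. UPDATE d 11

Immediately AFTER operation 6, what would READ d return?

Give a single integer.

Initial committed: {a=17, b=20, c=20, d=10}
Op 1: UPDATE d=22 (auto-commit; committed d=22)
Op 2: BEGIN: in_txn=True, pending={}
Op 3: COMMIT: merged [] into committed; committed now {a=17, b=20, c=20, d=22}
Op 4: BEGIN: in_txn=True, pending={}
Op 5: COMMIT: merged [] into committed; committed now {a=17, b=20, c=20, d=22}
Op 6: BEGIN: in_txn=True, pending={}
After op 6: visible(d) = 22 (pending={}, committed={a=17, b=20, c=20, d=22})

Answer: 22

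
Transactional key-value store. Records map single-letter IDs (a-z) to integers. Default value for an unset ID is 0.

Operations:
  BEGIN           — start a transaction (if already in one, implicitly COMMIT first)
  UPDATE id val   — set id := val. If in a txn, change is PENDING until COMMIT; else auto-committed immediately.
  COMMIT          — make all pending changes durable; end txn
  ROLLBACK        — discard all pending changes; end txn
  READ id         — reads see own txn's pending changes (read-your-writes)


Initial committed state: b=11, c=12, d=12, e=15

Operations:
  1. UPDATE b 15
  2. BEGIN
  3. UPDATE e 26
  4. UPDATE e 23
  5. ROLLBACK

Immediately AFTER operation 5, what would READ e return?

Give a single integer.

Answer: 15

Derivation:
Initial committed: {b=11, c=12, d=12, e=15}
Op 1: UPDATE b=15 (auto-commit; committed b=15)
Op 2: BEGIN: in_txn=True, pending={}
Op 3: UPDATE e=26 (pending; pending now {e=26})
Op 4: UPDATE e=23 (pending; pending now {e=23})
Op 5: ROLLBACK: discarded pending ['e']; in_txn=False
After op 5: visible(e) = 15 (pending={}, committed={b=15, c=12, d=12, e=15})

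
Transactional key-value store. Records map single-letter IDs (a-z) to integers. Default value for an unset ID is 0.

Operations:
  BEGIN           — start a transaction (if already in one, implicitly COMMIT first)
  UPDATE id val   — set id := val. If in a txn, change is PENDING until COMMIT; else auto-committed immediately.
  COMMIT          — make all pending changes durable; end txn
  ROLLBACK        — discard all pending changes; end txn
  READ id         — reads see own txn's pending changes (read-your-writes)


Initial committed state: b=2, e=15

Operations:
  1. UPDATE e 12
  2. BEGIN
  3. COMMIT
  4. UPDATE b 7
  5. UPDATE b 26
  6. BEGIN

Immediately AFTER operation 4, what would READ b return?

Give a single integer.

Initial committed: {b=2, e=15}
Op 1: UPDATE e=12 (auto-commit; committed e=12)
Op 2: BEGIN: in_txn=True, pending={}
Op 3: COMMIT: merged [] into committed; committed now {b=2, e=12}
Op 4: UPDATE b=7 (auto-commit; committed b=7)
After op 4: visible(b) = 7 (pending={}, committed={b=7, e=12})

Answer: 7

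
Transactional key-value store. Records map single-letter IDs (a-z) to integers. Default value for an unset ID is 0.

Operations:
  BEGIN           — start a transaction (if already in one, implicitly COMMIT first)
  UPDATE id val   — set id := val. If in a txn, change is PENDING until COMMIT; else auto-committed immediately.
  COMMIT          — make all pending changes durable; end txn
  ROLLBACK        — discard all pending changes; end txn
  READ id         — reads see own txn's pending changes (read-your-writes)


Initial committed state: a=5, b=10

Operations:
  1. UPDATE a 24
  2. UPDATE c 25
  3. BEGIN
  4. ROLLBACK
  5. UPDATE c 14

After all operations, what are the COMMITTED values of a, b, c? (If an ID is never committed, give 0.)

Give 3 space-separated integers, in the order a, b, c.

Answer: 24 10 14

Derivation:
Initial committed: {a=5, b=10}
Op 1: UPDATE a=24 (auto-commit; committed a=24)
Op 2: UPDATE c=25 (auto-commit; committed c=25)
Op 3: BEGIN: in_txn=True, pending={}
Op 4: ROLLBACK: discarded pending []; in_txn=False
Op 5: UPDATE c=14 (auto-commit; committed c=14)
Final committed: {a=24, b=10, c=14}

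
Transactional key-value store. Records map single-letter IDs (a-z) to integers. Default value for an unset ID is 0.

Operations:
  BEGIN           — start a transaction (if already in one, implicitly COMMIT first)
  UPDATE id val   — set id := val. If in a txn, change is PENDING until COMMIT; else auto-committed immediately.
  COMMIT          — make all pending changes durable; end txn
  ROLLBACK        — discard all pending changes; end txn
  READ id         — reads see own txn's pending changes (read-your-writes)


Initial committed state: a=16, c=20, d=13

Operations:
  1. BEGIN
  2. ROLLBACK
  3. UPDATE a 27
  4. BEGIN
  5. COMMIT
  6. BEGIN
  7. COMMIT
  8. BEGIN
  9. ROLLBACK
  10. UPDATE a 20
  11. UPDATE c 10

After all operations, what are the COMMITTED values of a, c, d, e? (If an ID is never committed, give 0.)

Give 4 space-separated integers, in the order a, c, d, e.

Initial committed: {a=16, c=20, d=13}
Op 1: BEGIN: in_txn=True, pending={}
Op 2: ROLLBACK: discarded pending []; in_txn=False
Op 3: UPDATE a=27 (auto-commit; committed a=27)
Op 4: BEGIN: in_txn=True, pending={}
Op 5: COMMIT: merged [] into committed; committed now {a=27, c=20, d=13}
Op 6: BEGIN: in_txn=True, pending={}
Op 7: COMMIT: merged [] into committed; committed now {a=27, c=20, d=13}
Op 8: BEGIN: in_txn=True, pending={}
Op 9: ROLLBACK: discarded pending []; in_txn=False
Op 10: UPDATE a=20 (auto-commit; committed a=20)
Op 11: UPDATE c=10 (auto-commit; committed c=10)
Final committed: {a=20, c=10, d=13}

Answer: 20 10 13 0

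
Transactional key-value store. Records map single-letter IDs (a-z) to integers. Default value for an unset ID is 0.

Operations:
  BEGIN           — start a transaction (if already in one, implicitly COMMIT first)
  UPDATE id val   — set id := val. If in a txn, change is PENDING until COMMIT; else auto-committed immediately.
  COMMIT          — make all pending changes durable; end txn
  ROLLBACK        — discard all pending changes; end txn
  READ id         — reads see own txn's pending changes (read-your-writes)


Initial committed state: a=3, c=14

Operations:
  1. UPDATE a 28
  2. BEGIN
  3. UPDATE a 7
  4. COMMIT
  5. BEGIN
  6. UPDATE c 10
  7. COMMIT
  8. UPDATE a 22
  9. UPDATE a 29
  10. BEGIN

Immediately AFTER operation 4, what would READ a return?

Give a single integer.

Answer: 7

Derivation:
Initial committed: {a=3, c=14}
Op 1: UPDATE a=28 (auto-commit; committed a=28)
Op 2: BEGIN: in_txn=True, pending={}
Op 3: UPDATE a=7 (pending; pending now {a=7})
Op 4: COMMIT: merged ['a'] into committed; committed now {a=7, c=14}
After op 4: visible(a) = 7 (pending={}, committed={a=7, c=14})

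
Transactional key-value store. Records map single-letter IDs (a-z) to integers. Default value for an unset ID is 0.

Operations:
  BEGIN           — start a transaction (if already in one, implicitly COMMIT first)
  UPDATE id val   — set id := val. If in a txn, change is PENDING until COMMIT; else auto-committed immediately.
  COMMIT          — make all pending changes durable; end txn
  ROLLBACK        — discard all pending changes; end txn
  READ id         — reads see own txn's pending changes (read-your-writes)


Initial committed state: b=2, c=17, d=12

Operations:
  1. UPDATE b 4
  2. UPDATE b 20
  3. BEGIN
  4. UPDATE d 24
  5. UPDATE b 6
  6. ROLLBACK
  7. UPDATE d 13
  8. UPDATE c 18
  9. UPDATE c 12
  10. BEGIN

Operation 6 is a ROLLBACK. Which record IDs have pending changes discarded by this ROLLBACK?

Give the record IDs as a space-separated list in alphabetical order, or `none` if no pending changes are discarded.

Initial committed: {b=2, c=17, d=12}
Op 1: UPDATE b=4 (auto-commit; committed b=4)
Op 2: UPDATE b=20 (auto-commit; committed b=20)
Op 3: BEGIN: in_txn=True, pending={}
Op 4: UPDATE d=24 (pending; pending now {d=24})
Op 5: UPDATE b=6 (pending; pending now {b=6, d=24})
Op 6: ROLLBACK: discarded pending ['b', 'd']; in_txn=False
Op 7: UPDATE d=13 (auto-commit; committed d=13)
Op 8: UPDATE c=18 (auto-commit; committed c=18)
Op 9: UPDATE c=12 (auto-commit; committed c=12)
Op 10: BEGIN: in_txn=True, pending={}
ROLLBACK at op 6 discards: ['b', 'd']

Answer: b d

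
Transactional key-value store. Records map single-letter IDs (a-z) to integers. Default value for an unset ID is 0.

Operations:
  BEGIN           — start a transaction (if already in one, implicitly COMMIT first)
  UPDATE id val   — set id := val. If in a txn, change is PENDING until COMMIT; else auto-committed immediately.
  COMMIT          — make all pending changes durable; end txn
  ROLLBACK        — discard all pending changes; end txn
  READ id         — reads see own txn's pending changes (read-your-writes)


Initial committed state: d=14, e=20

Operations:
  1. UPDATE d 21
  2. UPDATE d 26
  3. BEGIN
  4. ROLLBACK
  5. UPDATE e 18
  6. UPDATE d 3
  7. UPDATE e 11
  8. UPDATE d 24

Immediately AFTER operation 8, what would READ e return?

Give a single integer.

Initial committed: {d=14, e=20}
Op 1: UPDATE d=21 (auto-commit; committed d=21)
Op 2: UPDATE d=26 (auto-commit; committed d=26)
Op 3: BEGIN: in_txn=True, pending={}
Op 4: ROLLBACK: discarded pending []; in_txn=False
Op 5: UPDATE e=18 (auto-commit; committed e=18)
Op 6: UPDATE d=3 (auto-commit; committed d=3)
Op 7: UPDATE e=11 (auto-commit; committed e=11)
Op 8: UPDATE d=24 (auto-commit; committed d=24)
After op 8: visible(e) = 11 (pending={}, committed={d=24, e=11})

Answer: 11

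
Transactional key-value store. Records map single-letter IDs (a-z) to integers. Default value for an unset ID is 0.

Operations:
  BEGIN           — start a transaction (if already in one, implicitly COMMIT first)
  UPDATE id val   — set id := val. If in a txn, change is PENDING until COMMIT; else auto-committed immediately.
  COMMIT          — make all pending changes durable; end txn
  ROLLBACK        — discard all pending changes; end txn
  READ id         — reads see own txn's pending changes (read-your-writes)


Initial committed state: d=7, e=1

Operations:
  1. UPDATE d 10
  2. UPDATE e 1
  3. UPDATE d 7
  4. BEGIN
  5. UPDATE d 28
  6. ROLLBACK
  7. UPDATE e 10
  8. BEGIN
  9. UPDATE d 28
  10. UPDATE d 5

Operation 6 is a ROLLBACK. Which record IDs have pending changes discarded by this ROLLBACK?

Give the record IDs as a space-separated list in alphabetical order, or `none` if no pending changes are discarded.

Initial committed: {d=7, e=1}
Op 1: UPDATE d=10 (auto-commit; committed d=10)
Op 2: UPDATE e=1 (auto-commit; committed e=1)
Op 3: UPDATE d=7 (auto-commit; committed d=7)
Op 4: BEGIN: in_txn=True, pending={}
Op 5: UPDATE d=28 (pending; pending now {d=28})
Op 6: ROLLBACK: discarded pending ['d']; in_txn=False
Op 7: UPDATE e=10 (auto-commit; committed e=10)
Op 8: BEGIN: in_txn=True, pending={}
Op 9: UPDATE d=28 (pending; pending now {d=28})
Op 10: UPDATE d=5 (pending; pending now {d=5})
ROLLBACK at op 6 discards: ['d']

Answer: d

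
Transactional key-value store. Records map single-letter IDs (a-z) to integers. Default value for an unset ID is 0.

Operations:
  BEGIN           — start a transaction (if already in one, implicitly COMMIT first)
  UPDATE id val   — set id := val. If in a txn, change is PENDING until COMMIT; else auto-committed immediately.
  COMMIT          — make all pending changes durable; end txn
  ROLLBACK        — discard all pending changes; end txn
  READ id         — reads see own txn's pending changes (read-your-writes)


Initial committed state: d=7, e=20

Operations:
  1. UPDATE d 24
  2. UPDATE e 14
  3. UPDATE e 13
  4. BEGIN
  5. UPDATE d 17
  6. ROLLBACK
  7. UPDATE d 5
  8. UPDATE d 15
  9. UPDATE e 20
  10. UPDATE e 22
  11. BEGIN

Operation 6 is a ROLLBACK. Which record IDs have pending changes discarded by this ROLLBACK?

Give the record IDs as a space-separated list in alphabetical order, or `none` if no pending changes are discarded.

Initial committed: {d=7, e=20}
Op 1: UPDATE d=24 (auto-commit; committed d=24)
Op 2: UPDATE e=14 (auto-commit; committed e=14)
Op 3: UPDATE e=13 (auto-commit; committed e=13)
Op 4: BEGIN: in_txn=True, pending={}
Op 5: UPDATE d=17 (pending; pending now {d=17})
Op 6: ROLLBACK: discarded pending ['d']; in_txn=False
Op 7: UPDATE d=5 (auto-commit; committed d=5)
Op 8: UPDATE d=15 (auto-commit; committed d=15)
Op 9: UPDATE e=20 (auto-commit; committed e=20)
Op 10: UPDATE e=22 (auto-commit; committed e=22)
Op 11: BEGIN: in_txn=True, pending={}
ROLLBACK at op 6 discards: ['d']

Answer: d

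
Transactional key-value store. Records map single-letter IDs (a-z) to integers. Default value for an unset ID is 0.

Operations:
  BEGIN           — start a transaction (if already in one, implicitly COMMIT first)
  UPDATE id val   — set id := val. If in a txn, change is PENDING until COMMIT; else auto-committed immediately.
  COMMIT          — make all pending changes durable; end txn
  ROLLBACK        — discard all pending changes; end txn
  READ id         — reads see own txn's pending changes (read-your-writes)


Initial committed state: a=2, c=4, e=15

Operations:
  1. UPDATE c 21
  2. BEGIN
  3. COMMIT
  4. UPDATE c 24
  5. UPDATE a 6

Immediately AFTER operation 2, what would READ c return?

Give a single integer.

Initial committed: {a=2, c=4, e=15}
Op 1: UPDATE c=21 (auto-commit; committed c=21)
Op 2: BEGIN: in_txn=True, pending={}
After op 2: visible(c) = 21 (pending={}, committed={a=2, c=21, e=15})

Answer: 21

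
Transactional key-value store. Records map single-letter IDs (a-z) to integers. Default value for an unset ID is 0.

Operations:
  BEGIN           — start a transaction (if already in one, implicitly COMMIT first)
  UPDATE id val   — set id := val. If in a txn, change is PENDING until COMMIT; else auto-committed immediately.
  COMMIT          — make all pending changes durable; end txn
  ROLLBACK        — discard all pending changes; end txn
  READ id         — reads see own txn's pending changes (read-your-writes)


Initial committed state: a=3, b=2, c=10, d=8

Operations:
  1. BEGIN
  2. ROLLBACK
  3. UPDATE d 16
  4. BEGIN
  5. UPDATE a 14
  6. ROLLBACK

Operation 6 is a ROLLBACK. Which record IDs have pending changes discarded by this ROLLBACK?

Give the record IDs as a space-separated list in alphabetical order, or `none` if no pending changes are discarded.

Answer: a

Derivation:
Initial committed: {a=3, b=2, c=10, d=8}
Op 1: BEGIN: in_txn=True, pending={}
Op 2: ROLLBACK: discarded pending []; in_txn=False
Op 3: UPDATE d=16 (auto-commit; committed d=16)
Op 4: BEGIN: in_txn=True, pending={}
Op 5: UPDATE a=14 (pending; pending now {a=14})
Op 6: ROLLBACK: discarded pending ['a']; in_txn=False
ROLLBACK at op 6 discards: ['a']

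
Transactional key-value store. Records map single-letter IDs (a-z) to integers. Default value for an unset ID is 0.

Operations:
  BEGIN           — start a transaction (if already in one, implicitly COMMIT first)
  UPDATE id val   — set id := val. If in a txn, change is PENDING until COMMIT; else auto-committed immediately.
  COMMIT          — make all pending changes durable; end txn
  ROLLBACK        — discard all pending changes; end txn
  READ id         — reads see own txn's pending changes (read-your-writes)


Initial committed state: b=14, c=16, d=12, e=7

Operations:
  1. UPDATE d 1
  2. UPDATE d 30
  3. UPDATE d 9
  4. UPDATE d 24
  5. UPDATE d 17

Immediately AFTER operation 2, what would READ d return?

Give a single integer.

Answer: 30

Derivation:
Initial committed: {b=14, c=16, d=12, e=7}
Op 1: UPDATE d=1 (auto-commit; committed d=1)
Op 2: UPDATE d=30 (auto-commit; committed d=30)
After op 2: visible(d) = 30 (pending={}, committed={b=14, c=16, d=30, e=7})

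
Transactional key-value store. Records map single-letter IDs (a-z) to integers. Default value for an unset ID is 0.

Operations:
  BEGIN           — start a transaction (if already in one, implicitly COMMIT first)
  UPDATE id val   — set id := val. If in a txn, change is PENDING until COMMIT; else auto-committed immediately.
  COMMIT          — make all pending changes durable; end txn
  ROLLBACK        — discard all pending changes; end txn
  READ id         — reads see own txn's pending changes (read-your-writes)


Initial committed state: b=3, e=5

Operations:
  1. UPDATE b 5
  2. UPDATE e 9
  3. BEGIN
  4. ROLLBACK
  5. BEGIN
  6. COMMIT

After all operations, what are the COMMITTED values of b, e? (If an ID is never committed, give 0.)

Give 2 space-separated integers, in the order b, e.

Answer: 5 9

Derivation:
Initial committed: {b=3, e=5}
Op 1: UPDATE b=5 (auto-commit; committed b=5)
Op 2: UPDATE e=9 (auto-commit; committed e=9)
Op 3: BEGIN: in_txn=True, pending={}
Op 4: ROLLBACK: discarded pending []; in_txn=False
Op 5: BEGIN: in_txn=True, pending={}
Op 6: COMMIT: merged [] into committed; committed now {b=5, e=9}
Final committed: {b=5, e=9}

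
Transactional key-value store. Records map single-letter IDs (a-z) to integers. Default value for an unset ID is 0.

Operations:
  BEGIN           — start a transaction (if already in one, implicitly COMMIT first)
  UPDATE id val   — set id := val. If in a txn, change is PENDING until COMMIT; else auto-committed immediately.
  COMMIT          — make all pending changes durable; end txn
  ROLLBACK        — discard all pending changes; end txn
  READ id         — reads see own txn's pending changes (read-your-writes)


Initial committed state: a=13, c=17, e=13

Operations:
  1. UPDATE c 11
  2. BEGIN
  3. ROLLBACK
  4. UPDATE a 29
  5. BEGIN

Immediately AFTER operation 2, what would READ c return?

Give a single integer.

Answer: 11

Derivation:
Initial committed: {a=13, c=17, e=13}
Op 1: UPDATE c=11 (auto-commit; committed c=11)
Op 2: BEGIN: in_txn=True, pending={}
After op 2: visible(c) = 11 (pending={}, committed={a=13, c=11, e=13})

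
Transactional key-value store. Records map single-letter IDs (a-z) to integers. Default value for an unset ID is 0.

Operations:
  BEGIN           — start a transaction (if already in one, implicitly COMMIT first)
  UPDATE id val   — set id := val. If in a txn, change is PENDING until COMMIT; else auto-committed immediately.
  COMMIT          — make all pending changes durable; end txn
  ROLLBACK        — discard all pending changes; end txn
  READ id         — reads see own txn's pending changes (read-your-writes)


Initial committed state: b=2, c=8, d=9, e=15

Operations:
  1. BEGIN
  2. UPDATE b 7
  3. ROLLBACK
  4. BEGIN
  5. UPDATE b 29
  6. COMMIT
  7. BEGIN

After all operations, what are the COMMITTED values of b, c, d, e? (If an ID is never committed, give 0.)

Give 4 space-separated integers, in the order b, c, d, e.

Answer: 29 8 9 15

Derivation:
Initial committed: {b=2, c=8, d=9, e=15}
Op 1: BEGIN: in_txn=True, pending={}
Op 2: UPDATE b=7 (pending; pending now {b=7})
Op 3: ROLLBACK: discarded pending ['b']; in_txn=False
Op 4: BEGIN: in_txn=True, pending={}
Op 5: UPDATE b=29 (pending; pending now {b=29})
Op 6: COMMIT: merged ['b'] into committed; committed now {b=29, c=8, d=9, e=15}
Op 7: BEGIN: in_txn=True, pending={}
Final committed: {b=29, c=8, d=9, e=15}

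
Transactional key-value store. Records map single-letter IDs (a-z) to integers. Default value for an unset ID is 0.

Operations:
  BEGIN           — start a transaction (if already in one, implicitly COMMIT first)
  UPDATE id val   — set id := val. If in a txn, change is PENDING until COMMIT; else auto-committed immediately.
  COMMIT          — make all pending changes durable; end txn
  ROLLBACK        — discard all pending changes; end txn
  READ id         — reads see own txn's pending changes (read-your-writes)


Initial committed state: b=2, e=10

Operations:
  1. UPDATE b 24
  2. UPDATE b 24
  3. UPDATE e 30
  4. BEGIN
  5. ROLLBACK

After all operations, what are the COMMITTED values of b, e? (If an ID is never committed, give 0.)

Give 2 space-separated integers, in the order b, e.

Answer: 24 30

Derivation:
Initial committed: {b=2, e=10}
Op 1: UPDATE b=24 (auto-commit; committed b=24)
Op 2: UPDATE b=24 (auto-commit; committed b=24)
Op 3: UPDATE e=30 (auto-commit; committed e=30)
Op 4: BEGIN: in_txn=True, pending={}
Op 5: ROLLBACK: discarded pending []; in_txn=False
Final committed: {b=24, e=30}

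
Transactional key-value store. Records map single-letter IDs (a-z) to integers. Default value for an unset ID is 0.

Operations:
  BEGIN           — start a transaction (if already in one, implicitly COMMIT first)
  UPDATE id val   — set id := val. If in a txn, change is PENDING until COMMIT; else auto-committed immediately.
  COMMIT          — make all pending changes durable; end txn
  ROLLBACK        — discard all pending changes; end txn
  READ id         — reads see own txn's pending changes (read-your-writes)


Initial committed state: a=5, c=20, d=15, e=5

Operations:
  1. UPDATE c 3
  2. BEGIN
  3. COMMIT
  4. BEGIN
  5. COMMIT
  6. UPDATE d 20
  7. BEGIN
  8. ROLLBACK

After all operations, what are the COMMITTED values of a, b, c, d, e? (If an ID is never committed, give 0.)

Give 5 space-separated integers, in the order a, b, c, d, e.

Answer: 5 0 3 20 5

Derivation:
Initial committed: {a=5, c=20, d=15, e=5}
Op 1: UPDATE c=3 (auto-commit; committed c=3)
Op 2: BEGIN: in_txn=True, pending={}
Op 3: COMMIT: merged [] into committed; committed now {a=5, c=3, d=15, e=5}
Op 4: BEGIN: in_txn=True, pending={}
Op 5: COMMIT: merged [] into committed; committed now {a=5, c=3, d=15, e=5}
Op 6: UPDATE d=20 (auto-commit; committed d=20)
Op 7: BEGIN: in_txn=True, pending={}
Op 8: ROLLBACK: discarded pending []; in_txn=False
Final committed: {a=5, c=3, d=20, e=5}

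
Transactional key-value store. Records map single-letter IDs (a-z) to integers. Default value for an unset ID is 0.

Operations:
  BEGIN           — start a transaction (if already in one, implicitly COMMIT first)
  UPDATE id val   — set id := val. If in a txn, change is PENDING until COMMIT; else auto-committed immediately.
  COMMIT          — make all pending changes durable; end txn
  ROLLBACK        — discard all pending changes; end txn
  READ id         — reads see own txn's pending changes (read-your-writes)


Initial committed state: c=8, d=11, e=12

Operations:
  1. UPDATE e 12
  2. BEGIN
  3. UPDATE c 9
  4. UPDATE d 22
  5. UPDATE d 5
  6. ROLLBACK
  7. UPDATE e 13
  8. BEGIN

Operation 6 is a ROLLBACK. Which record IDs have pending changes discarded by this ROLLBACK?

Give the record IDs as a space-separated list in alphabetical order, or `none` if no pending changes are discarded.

Initial committed: {c=8, d=11, e=12}
Op 1: UPDATE e=12 (auto-commit; committed e=12)
Op 2: BEGIN: in_txn=True, pending={}
Op 3: UPDATE c=9 (pending; pending now {c=9})
Op 4: UPDATE d=22 (pending; pending now {c=9, d=22})
Op 5: UPDATE d=5 (pending; pending now {c=9, d=5})
Op 6: ROLLBACK: discarded pending ['c', 'd']; in_txn=False
Op 7: UPDATE e=13 (auto-commit; committed e=13)
Op 8: BEGIN: in_txn=True, pending={}
ROLLBACK at op 6 discards: ['c', 'd']

Answer: c d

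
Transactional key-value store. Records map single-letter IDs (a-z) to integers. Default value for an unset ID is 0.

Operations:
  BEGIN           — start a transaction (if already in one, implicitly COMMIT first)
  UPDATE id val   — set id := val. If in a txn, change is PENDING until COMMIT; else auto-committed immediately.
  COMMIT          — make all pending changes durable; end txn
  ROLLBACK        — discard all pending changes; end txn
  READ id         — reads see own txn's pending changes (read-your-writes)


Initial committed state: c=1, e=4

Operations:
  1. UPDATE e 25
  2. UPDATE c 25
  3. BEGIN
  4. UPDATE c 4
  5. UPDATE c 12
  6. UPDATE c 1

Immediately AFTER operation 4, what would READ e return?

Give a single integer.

Initial committed: {c=1, e=4}
Op 1: UPDATE e=25 (auto-commit; committed e=25)
Op 2: UPDATE c=25 (auto-commit; committed c=25)
Op 3: BEGIN: in_txn=True, pending={}
Op 4: UPDATE c=4 (pending; pending now {c=4})
After op 4: visible(e) = 25 (pending={c=4}, committed={c=25, e=25})

Answer: 25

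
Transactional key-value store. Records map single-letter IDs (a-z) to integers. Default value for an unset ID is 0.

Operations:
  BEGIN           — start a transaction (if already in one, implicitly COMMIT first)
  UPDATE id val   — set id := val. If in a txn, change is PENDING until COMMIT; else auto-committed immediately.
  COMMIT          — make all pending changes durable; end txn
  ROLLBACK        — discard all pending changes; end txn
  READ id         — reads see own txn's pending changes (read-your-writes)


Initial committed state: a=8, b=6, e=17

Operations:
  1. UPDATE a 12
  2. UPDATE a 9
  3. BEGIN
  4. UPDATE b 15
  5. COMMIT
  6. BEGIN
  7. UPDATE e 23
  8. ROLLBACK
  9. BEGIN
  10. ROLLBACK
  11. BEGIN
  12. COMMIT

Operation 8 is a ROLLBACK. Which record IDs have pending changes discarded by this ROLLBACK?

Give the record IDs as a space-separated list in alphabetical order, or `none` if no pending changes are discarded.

Initial committed: {a=8, b=6, e=17}
Op 1: UPDATE a=12 (auto-commit; committed a=12)
Op 2: UPDATE a=9 (auto-commit; committed a=9)
Op 3: BEGIN: in_txn=True, pending={}
Op 4: UPDATE b=15 (pending; pending now {b=15})
Op 5: COMMIT: merged ['b'] into committed; committed now {a=9, b=15, e=17}
Op 6: BEGIN: in_txn=True, pending={}
Op 7: UPDATE e=23 (pending; pending now {e=23})
Op 8: ROLLBACK: discarded pending ['e']; in_txn=False
Op 9: BEGIN: in_txn=True, pending={}
Op 10: ROLLBACK: discarded pending []; in_txn=False
Op 11: BEGIN: in_txn=True, pending={}
Op 12: COMMIT: merged [] into committed; committed now {a=9, b=15, e=17}
ROLLBACK at op 8 discards: ['e']

Answer: e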